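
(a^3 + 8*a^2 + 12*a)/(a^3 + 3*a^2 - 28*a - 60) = a/(a - 5)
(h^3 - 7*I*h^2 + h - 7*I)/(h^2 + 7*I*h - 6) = (h^2 - 8*I*h - 7)/(h + 6*I)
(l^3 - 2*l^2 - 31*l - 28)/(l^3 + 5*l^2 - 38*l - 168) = (l^2 - 6*l - 7)/(l^2 + l - 42)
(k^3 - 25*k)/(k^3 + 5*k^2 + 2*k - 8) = k*(k^2 - 25)/(k^3 + 5*k^2 + 2*k - 8)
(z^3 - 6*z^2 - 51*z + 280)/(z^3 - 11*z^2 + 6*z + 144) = (z^2 + 2*z - 35)/(z^2 - 3*z - 18)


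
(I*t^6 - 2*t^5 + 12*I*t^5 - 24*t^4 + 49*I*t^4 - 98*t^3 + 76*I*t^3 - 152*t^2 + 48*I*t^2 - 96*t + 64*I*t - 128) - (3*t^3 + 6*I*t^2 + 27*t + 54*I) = I*t^6 - 2*t^5 + 12*I*t^5 - 24*t^4 + 49*I*t^4 - 101*t^3 + 76*I*t^3 - 152*t^2 + 42*I*t^2 - 123*t + 64*I*t - 128 - 54*I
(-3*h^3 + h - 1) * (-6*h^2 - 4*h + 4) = 18*h^5 + 12*h^4 - 18*h^3 + 2*h^2 + 8*h - 4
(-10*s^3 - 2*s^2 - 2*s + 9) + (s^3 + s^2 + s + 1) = -9*s^3 - s^2 - s + 10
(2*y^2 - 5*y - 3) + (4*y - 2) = 2*y^2 - y - 5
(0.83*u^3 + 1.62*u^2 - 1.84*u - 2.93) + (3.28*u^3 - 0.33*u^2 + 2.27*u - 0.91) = 4.11*u^3 + 1.29*u^2 + 0.43*u - 3.84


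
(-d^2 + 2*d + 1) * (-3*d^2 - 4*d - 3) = 3*d^4 - 2*d^3 - 8*d^2 - 10*d - 3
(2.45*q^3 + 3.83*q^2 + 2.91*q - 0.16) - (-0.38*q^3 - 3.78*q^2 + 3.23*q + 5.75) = 2.83*q^3 + 7.61*q^2 - 0.32*q - 5.91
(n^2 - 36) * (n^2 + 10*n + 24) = n^4 + 10*n^3 - 12*n^2 - 360*n - 864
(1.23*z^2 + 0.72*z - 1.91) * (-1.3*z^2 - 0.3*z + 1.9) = -1.599*z^4 - 1.305*z^3 + 4.604*z^2 + 1.941*z - 3.629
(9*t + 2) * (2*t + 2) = 18*t^2 + 22*t + 4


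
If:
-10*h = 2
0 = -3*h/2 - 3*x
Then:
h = -1/5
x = 1/10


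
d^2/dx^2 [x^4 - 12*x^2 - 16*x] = 12*x^2 - 24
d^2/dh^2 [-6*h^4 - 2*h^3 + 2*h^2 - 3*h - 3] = -72*h^2 - 12*h + 4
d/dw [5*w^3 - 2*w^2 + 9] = w*(15*w - 4)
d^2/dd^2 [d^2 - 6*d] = 2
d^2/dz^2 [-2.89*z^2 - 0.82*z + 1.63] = -5.78000000000000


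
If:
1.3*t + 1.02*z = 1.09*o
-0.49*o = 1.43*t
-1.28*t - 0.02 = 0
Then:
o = 0.05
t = -0.02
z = 0.07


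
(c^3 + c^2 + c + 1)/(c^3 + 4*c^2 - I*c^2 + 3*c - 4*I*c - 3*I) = (c + I)/(c + 3)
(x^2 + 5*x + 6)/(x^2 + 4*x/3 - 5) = 3*(x + 2)/(3*x - 5)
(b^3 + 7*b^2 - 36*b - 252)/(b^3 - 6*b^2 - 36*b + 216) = (b + 7)/(b - 6)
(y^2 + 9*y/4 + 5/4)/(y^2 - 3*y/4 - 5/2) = (y + 1)/(y - 2)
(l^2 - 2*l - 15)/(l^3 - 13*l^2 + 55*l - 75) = (l + 3)/(l^2 - 8*l + 15)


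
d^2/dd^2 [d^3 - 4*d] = 6*d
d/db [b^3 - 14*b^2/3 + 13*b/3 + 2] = 3*b^2 - 28*b/3 + 13/3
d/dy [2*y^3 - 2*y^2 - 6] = 2*y*(3*y - 2)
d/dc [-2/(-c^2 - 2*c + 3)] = 4*(-c - 1)/(c^2 + 2*c - 3)^2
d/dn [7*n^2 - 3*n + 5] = 14*n - 3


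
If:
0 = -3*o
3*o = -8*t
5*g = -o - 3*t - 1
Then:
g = -1/5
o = 0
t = 0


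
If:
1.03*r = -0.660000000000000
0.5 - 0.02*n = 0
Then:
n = 25.00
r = -0.64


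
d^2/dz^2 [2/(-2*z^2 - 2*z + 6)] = 2*(z^2 + z - (2*z + 1)^2 - 3)/(z^2 + z - 3)^3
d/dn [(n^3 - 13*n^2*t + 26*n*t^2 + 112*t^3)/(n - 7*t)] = 2*n - 6*t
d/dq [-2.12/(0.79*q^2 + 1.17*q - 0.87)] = (3.3496*q + 2.4804)/(0.79*q^2 + 1.17*q - 0.87)^2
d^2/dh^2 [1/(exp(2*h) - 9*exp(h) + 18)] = ((9 - 4*exp(h))*(exp(2*h) - 9*exp(h) + 18) + 2*(2*exp(h) - 9)^2*exp(h))*exp(h)/(exp(2*h) - 9*exp(h) + 18)^3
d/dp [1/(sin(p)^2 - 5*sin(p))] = (5 - 2*sin(p))*cos(p)/((sin(p) - 5)^2*sin(p)^2)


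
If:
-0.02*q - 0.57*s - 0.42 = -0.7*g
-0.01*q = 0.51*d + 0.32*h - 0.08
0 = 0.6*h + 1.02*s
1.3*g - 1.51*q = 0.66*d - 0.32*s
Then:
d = 1.05760663097911*s + 0.147777202171953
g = 0.827487480573303*s + 0.613238933978012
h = -1.7*s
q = 0.462061820065619*s + 0.463362689230415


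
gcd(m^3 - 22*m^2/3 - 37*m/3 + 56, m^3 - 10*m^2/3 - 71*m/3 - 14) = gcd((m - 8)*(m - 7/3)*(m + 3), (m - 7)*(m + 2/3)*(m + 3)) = m + 3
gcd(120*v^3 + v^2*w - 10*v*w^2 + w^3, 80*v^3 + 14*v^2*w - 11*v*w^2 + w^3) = 40*v^2 - 13*v*w + w^2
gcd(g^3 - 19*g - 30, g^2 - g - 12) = g + 3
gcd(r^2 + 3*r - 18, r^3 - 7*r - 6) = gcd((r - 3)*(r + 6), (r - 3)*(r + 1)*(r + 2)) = r - 3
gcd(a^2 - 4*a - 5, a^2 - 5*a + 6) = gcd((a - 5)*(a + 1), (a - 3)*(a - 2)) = 1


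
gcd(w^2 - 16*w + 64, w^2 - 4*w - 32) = w - 8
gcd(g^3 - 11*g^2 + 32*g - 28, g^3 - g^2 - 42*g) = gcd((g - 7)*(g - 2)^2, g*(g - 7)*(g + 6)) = g - 7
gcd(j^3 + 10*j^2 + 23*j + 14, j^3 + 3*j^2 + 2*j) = j^2 + 3*j + 2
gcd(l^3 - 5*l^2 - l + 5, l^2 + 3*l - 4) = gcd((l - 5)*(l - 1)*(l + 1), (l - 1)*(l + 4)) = l - 1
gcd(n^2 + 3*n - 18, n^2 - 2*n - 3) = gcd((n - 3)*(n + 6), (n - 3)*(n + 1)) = n - 3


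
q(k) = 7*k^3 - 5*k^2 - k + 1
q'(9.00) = 1610.00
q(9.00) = 4690.00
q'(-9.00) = 1790.00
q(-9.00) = -5498.00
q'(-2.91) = 205.93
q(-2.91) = -210.93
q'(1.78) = 47.74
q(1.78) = 22.86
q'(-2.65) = 172.97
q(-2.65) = -161.73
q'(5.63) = 608.33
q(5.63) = 1086.06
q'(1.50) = 31.25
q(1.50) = 11.88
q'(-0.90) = 25.01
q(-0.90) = -7.25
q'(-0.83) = 21.77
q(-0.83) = -5.62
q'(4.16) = 320.82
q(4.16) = 414.25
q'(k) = 21*k^2 - 10*k - 1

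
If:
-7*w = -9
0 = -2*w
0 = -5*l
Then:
No Solution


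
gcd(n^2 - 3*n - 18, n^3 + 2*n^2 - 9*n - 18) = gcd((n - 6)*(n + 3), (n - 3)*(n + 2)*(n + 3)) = n + 3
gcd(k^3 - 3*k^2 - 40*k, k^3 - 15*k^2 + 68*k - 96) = k - 8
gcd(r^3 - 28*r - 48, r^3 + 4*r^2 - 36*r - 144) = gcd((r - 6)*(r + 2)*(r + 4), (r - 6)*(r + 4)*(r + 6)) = r^2 - 2*r - 24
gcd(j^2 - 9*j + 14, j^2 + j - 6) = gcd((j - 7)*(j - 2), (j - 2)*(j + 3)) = j - 2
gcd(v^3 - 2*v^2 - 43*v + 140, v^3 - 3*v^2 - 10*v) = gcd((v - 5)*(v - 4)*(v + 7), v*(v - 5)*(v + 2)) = v - 5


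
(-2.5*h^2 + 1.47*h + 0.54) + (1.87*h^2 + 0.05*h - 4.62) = -0.63*h^2 + 1.52*h - 4.08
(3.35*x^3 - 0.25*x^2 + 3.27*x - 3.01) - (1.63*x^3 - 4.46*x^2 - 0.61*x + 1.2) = 1.72*x^3 + 4.21*x^2 + 3.88*x - 4.21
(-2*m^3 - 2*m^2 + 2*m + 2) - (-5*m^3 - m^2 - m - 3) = 3*m^3 - m^2 + 3*m + 5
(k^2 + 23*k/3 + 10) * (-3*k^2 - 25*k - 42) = -3*k^4 - 48*k^3 - 791*k^2/3 - 572*k - 420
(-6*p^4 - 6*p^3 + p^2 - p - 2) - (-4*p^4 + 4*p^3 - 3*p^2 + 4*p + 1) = -2*p^4 - 10*p^3 + 4*p^2 - 5*p - 3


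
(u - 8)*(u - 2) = u^2 - 10*u + 16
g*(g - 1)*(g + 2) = g^3 + g^2 - 2*g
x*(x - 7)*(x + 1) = x^3 - 6*x^2 - 7*x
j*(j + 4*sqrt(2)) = j^2 + 4*sqrt(2)*j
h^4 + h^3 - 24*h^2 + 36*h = h*(h - 3)*(h - 2)*(h + 6)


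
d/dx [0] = 0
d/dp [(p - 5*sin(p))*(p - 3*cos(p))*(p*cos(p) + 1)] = -(p - 5*sin(p))*(p - 3*cos(p))*(p*sin(p) - cos(p)) + (p - 5*sin(p))*(p*cos(p) + 1)*(3*sin(p) + 1) - (p - 3*cos(p))*(p*cos(p) + 1)*(5*cos(p) - 1)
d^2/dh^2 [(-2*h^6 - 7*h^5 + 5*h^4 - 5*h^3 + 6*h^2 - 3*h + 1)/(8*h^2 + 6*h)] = (-192*h^8 - 696*h^7 - 772*h^6 - 198*h^5 + 135*h^4 - 165*h^3 + 48*h^2 + 36*h + 9)/(h^3*(64*h^3 + 144*h^2 + 108*h + 27))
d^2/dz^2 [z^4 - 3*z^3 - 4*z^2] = 12*z^2 - 18*z - 8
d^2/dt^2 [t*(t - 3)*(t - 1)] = 6*t - 8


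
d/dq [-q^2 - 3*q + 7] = -2*q - 3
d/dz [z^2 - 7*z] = 2*z - 7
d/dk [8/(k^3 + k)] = 8*(-3*k^2 - 1)/(k^2*(k^2 + 1)^2)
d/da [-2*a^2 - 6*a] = -4*a - 6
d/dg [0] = 0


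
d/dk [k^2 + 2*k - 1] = 2*k + 2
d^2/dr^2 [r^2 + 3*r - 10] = 2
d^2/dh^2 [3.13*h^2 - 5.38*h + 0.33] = 6.26000000000000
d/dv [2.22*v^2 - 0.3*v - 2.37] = 4.44*v - 0.3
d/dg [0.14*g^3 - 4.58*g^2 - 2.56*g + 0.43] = 0.42*g^2 - 9.16*g - 2.56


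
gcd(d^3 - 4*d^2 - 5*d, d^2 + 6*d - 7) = 1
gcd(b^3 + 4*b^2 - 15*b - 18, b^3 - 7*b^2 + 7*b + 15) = b^2 - 2*b - 3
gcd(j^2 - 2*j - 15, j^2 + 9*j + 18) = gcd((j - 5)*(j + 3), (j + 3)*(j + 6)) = j + 3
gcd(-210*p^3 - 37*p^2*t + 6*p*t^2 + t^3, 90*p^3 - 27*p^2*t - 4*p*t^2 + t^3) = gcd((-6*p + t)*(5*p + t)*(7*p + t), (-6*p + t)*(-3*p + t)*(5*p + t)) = 30*p^2 + p*t - t^2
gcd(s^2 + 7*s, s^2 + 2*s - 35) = s + 7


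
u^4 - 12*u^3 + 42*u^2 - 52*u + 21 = (u - 7)*(u - 3)*(u - 1)^2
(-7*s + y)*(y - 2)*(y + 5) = -7*s*y^2 - 21*s*y + 70*s + y^3 + 3*y^2 - 10*y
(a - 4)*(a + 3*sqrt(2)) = a^2 - 4*a + 3*sqrt(2)*a - 12*sqrt(2)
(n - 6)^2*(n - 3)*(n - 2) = n^4 - 17*n^3 + 102*n^2 - 252*n + 216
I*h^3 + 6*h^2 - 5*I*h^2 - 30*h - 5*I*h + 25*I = (h - 5)*(h - 5*I)*(I*h + 1)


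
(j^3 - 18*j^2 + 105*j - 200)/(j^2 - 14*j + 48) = (j^2 - 10*j + 25)/(j - 6)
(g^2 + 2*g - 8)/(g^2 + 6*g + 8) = (g - 2)/(g + 2)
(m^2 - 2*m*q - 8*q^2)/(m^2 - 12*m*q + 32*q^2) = (-m - 2*q)/(-m + 8*q)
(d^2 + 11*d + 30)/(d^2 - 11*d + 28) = (d^2 + 11*d + 30)/(d^2 - 11*d + 28)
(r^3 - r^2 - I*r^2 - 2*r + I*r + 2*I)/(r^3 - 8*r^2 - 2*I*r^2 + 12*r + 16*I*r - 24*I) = (r^2 + r*(1 - I) - I)/(r^2 - 2*r*(3 + I) + 12*I)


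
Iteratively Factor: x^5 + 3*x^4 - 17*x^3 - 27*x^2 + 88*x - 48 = (x - 1)*(x^4 + 4*x^3 - 13*x^2 - 40*x + 48) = (x - 1)*(x + 4)*(x^3 - 13*x + 12) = (x - 1)^2*(x + 4)*(x^2 + x - 12) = (x - 3)*(x - 1)^2*(x + 4)*(x + 4)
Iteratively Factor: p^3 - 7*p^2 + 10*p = (p - 2)*(p^2 - 5*p) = p*(p - 2)*(p - 5)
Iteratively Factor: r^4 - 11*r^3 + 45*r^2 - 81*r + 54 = (r - 3)*(r^3 - 8*r^2 + 21*r - 18) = (r - 3)^2*(r^2 - 5*r + 6) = (r - 3)^2*(r - 2)*(r - 3)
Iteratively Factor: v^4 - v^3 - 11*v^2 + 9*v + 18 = (v + 1)*(v^3 - 2*v^2 - 9*v + 18) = (v - 2)*(v + 1)*(v^2 - 9) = (v - 3)*(v - 2)*(v + 1)*(v + 3)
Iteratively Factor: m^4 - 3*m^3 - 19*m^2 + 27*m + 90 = (m + 2)*(m^3 - 5*m^2 - 9*m + 45) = (m - 5)*(m + 2)*(m^2 - 9) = (m - 5)*(m + 2)*(m + 3)*(m - 3)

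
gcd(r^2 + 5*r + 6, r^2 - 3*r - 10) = r + 2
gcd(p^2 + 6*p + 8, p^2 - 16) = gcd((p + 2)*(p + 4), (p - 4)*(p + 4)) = p + 4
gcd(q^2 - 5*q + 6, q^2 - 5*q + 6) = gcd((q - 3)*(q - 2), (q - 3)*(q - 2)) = q^2 - 5*q + 6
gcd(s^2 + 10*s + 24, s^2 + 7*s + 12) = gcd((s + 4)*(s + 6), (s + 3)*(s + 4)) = s + 4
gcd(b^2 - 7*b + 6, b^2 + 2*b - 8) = 1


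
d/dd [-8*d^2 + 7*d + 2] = 7 - 16*d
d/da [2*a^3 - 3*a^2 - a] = 6*a^2 - 6*a - 1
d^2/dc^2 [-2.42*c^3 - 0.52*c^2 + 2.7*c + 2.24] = -14.52*c - 1.04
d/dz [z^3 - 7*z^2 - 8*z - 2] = 3*z^2 - 14*z - 8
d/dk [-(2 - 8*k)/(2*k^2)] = 2*(1 - 2*k)/k^3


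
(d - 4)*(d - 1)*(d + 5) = d^3 - 21*d + 20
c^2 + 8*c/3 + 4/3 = (c + 2/3)*(c + 2)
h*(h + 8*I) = h^2 + 8*I*h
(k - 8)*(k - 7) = k^2 - 15*k + 56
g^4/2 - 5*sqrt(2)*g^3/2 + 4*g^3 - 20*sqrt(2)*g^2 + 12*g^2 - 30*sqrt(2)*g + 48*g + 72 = (g/2 + 1)*(g + 6)*(g - 3*sqrt(2))*(g - 2*sqrt(2))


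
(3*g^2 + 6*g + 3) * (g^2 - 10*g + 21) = 3*g^4 - 24*g^3 + 6*g^2 + 96*g + 63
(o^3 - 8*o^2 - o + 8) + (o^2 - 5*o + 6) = o^3 - 7*o^2 - 6*o + 14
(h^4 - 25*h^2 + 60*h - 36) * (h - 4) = h^5 - 4*h^4 - 25*h^3 + 160*h^2 - 276*h + 144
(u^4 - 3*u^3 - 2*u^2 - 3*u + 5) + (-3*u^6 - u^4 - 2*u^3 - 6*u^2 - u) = -3*u^6 - 5*u^3 - 8*u^2 - 4*u + 5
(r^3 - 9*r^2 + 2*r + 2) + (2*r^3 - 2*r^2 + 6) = 3*r^3 - 11*r^2 + 2*r + 8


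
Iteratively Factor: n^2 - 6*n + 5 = (n - 5)*(n - 1)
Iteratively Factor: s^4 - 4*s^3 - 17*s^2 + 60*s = (s - 3)*(s^3 - s^2 - 20*s) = s*(s - 3)*(s^2 - s - 20) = s*(s - 3)*(s + 4)*(s - 5)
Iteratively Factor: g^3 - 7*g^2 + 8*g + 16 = (g - 4)*(g^2 - 3*g - 4) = (g - 4)^2*(g + 1)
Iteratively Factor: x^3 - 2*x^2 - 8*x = (x + 2)*(x^2 - 4*x) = (x - 4)*(x + 2)*(x)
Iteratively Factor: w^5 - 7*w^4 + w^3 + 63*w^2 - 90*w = (w - 5)*(w^4 - 2*w^3 - 9*w^2 + 18*w) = (w - 5)*(w + 3)*(w^3 - 5*w^2 + 6*w) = w*(w - 5)*(w + 3)*(w^2 - 5*w + 6) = w*(w - 5)*(w - 2)*(w + 3)*(w - 3)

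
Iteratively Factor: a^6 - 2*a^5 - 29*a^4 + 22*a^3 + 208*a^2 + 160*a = (a + 4)*(a^5 - 6*a^4 - 5*a^3 + 42*a^2 + 40*a) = (a + 1)*(a + 4)*(a^4 - 7*a^3 + 2*a^2 + 40*a) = a*(a + 1)*(a + 4)*(a^3 - 7*a^2 + 2*a + 40) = a*(a + 1)*(a + 2)*(a + 4)*(a^2 - 9*a + 20) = a*(a - 5)*(a + 1)*(a + 2)*(a + 4)*(a - 4)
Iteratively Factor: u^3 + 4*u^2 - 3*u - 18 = (u + 3)*(u^2 + u - 6) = (u + 3)^2*(u - 2)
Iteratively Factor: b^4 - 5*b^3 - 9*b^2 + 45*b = (b)*(b^3 - 5*b^2 - 9*b + 45) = b*(b - 5)*(b^2 - 9) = b*(b - 5)*(b + 3)*(b - 3)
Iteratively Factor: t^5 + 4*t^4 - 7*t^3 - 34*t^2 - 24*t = (t)*(t^4 + 4*t^3 - 7*t^2 - 34*t - 24) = t*(t + 1)*(t^3 + 3*t^2 - 10*t - 24) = t*(t + 1)*(t + 2)*(t^2 + t - 12) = t*(t + 1)*(t + 2)*(t + 4)*(t - 3)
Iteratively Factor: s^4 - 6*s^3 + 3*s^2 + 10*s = (s - 2)*(s^3 - 4*s^2 - 5*s) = (s - 5)*(s - 2)*(s^2 + s) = (s - 5)*(s - 2)*(s + 1)*(s)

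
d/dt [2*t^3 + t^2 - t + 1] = 6*t^2 + 2*t - 1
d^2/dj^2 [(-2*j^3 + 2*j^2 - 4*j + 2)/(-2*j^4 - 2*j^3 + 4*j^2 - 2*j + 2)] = 2*(j^9 - 3*j^8 + 15*j^7 - 2*j^6 - 6*j^5 - 9*j^4 + 30*j^3 - 6*j^2 - 6*j + 2)/(j^12 + 3*j^11 - 3*j^10 - 8*j^9 + 9*j^8 - 3*j^7 - 8*j^6 + 21*j^5 - 21*j^4 + 16*j^3 - 9*j^2 + 3*j - 1)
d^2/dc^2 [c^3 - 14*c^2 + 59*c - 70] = 6*c - 28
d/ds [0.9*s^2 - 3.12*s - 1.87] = 1.8*s - 3.12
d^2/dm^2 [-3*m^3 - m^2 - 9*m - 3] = -18*m - 2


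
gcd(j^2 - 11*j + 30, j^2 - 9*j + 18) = j - 6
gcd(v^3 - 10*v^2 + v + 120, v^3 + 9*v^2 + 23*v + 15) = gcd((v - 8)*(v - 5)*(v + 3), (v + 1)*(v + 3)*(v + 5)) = v + 3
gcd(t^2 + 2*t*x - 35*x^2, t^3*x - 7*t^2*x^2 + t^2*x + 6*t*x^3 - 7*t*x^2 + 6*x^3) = 1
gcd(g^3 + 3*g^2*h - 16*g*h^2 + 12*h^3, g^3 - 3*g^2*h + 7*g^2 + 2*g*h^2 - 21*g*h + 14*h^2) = g^2 - 3*g*h + 2*h^2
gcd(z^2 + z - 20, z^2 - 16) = z - 4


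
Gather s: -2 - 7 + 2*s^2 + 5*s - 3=2*s^2 + 5*s - 12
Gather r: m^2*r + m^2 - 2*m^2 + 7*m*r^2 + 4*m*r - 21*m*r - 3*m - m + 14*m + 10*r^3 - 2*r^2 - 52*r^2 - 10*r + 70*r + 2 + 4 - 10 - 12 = -m^2 + 10*m + 10*r^3 + r^2*(7*m - 54) + r*(m^2 - 17*m + 60) - 16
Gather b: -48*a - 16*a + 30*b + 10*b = -64*a + 40*b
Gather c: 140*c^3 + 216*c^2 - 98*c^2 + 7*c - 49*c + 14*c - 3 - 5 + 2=140*c^3 + 118*c^2 - 28*c - 6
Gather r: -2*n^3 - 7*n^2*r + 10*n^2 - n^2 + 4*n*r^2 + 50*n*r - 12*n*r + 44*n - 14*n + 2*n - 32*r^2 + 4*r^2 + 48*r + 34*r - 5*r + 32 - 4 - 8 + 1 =-2*n^3 + 9*n^2 + 32*n + r^2*(4*n - 28) + r*(-7*n^2 + 38*n + 77) + 21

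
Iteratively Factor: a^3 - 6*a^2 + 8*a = (a)*(a^2 - 6*a + 8) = a*(a - 4)*(a - 2)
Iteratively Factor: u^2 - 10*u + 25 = (u - 5)*(u - 5)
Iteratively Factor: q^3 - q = (q + 1)*(q^2 - q) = (q - 1)*(q + 1)*(q)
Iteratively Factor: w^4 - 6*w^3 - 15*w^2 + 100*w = (w + 4)*(w^3 - 10*w^2 + 25*w) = w*(w + 4)*(w^2 - 10*w + 25) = w*(w - 5)*(w + 4)*(w - 5)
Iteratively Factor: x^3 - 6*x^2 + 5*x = (x - 1)*(x^2 - 5*x) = (x - 5)*(x - 1)*(x)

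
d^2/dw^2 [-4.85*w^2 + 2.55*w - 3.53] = -9.70000000000000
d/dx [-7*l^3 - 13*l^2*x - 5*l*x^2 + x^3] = -13*l^2 - 10*l*x + 3*x^2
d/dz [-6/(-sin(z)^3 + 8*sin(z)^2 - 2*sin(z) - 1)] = 6*(-3*sin(z)^2 + 16*sin(z) - 2)*cos(z)/(sin(z)^3 - 8*sin(z)^2 + 2*sin(z) + 1)^2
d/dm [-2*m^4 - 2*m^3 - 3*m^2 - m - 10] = -8*m^3 - 6*m^2 - 6*m - 1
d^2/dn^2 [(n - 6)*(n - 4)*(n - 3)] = 6*n - 26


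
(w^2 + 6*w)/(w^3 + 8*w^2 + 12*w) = 1/(w + 2)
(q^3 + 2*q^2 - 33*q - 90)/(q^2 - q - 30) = q + 3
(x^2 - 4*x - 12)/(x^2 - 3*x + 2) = (x^2 - 4*x - 12)/(x^2 - 3*x + 2)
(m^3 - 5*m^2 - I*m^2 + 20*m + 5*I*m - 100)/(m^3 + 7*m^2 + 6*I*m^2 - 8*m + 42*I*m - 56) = (m^2 - 5*m*(1 + I) + 25*I)/(m^2 + m*(7 + 2*I) + 14*I)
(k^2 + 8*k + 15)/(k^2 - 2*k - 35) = (k + 3)/(k - 7)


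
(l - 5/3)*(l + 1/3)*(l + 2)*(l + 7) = l^4 + 23*l^3/3 + 13*l^2/9 - 71*l/3 - 70/9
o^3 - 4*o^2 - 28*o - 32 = (o - 8)*(o + 2)^2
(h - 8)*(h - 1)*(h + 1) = h^3 - 8*h^2 - h + 8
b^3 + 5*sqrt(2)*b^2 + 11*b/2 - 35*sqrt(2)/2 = (b - sqrt(2))*(b + 5*sqrt(2)/2)*(b + 7*sqrt(2)/2)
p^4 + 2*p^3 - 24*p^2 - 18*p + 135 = (p - 3)^2*(p + 3)*(p + 5)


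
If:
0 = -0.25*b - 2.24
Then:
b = -8.96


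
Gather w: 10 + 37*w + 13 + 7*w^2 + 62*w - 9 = 7*w^2 + 99*w + 14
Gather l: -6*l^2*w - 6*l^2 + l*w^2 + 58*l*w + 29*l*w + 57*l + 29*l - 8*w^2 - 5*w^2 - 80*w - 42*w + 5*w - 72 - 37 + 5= l^2*(-6*w - 6) + l*(w^2 + 87*w + 86) - 13*w^2 - 117*w - 104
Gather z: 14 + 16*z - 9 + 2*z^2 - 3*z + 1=2*z^2 + 13*z + 6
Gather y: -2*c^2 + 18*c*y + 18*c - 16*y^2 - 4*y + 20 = -2*c^2 + 18*c - 16*y^2 + y*(18*c - 4) + 20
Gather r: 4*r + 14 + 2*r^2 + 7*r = 2*r^2 + 11*r + 14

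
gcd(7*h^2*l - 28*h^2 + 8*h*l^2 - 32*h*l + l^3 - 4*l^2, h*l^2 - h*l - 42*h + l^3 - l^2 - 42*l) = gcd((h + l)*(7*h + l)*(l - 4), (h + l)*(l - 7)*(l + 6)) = h + l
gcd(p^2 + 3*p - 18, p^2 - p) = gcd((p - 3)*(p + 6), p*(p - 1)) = 1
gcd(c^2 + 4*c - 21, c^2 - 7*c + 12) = c - 3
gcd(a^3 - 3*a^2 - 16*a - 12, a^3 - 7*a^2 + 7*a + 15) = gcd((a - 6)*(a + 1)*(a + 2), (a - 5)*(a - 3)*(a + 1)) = a + 1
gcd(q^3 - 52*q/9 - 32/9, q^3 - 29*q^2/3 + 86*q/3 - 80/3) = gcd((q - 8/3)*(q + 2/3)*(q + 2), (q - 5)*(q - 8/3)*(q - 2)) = q - 8/3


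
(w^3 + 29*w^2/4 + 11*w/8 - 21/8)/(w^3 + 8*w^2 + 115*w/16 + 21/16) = 2*(2*w - 1)/(4*w + 1)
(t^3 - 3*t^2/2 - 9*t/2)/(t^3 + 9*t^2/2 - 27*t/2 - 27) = t/(t + 6)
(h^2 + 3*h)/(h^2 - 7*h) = (h + 3)/(h - 7)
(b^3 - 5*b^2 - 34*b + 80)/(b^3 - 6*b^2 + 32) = (b^3 - 5*b^2 - 34*b + 80)/(b^3 - 6*b^2 + 32)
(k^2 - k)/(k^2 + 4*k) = (k - 1)/(k + 4)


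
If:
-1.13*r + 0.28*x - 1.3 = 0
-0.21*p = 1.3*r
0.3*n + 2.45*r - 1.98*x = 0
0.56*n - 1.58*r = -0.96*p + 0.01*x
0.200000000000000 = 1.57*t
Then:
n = -83.07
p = 38.12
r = -6.16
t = 0.13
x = -20.21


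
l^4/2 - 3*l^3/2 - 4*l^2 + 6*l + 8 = (l/2 + 1)*(l - 4)*(l - 2)*(l + 1)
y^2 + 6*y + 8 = (y + 2)*(y + 4)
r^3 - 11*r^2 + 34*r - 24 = (r - 6)*(r - 4)*(r - 1)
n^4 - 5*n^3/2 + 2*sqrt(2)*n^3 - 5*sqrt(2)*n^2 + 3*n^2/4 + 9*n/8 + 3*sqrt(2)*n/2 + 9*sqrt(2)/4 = (n - 3/2)^2*(n + 1/2)*(n + 2*sqrt(2))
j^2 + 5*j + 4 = (j + 1)*(j + 4)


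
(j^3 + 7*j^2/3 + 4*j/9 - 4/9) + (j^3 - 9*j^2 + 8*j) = 2*j^3 - 20*j^2/3 + 76*j/9 - 4/9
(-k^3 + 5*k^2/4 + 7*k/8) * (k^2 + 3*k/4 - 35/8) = -k^5 + k^4/2 + 99*k^3/16 - 77*k^2/16 - 245*k/64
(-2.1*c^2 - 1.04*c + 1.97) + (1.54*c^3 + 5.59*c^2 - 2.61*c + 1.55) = 1.54*c^3 + 3.49*c^2 - 3.65*c + 3.52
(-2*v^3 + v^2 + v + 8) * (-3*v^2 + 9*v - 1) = 6*v^5 - 21*v^4 + 8*v^3 - 16*v^2 + 71*v - 8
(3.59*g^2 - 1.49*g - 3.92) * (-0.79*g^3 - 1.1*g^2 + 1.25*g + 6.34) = -2.8361*g^5 - 2.7719*g^4 + 9.2233*g^3 + 25.2101*g^2 - 14.3466*g - 24.8528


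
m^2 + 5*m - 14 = (m - 2)*(m + 7)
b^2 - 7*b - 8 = (b - 8)*(b + 1)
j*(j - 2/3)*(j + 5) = j^3 + 13*j^2/3 - 10*j/3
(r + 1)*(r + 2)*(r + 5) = r^3 + 8*r^2 + 17*r + 10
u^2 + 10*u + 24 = (u + 4)*(u + 6)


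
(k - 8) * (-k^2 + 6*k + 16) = -k^3 + 14*k^2 - 32*k - 128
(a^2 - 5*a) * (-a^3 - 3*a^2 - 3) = -a^5 + 2*a^4 + 15*a^3 - 3*a^2 + 15*a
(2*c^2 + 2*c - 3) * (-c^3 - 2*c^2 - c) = -2*c^5 - 6*c^4 - 3*c^3 + 4*c^2 + 3*c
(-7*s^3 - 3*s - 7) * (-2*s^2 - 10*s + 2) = 14*s^5 + 70*s^4 - 8*s^3 + 44*s^2 + 64*s - 14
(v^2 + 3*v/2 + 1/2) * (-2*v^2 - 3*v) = -2*v^4 - 6*v^3 - 11*v^2/2 - 3*v/2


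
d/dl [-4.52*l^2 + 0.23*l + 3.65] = 0.23 - 9.04*l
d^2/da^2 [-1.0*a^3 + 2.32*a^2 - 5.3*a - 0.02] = 4.64 - 6.0*a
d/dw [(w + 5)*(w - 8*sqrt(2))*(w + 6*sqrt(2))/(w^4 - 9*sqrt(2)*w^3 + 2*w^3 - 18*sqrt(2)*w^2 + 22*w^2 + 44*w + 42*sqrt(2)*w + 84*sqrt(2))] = (-w^6 - 10*w^5 + 4*sqrt(2)*w^5 + 61*sqrt(2)*w^4 + 264*w^4 - 1604*sqrt(2)*w^3 + 2032*w^3 - 14094*sqrt(2)*w^2 + 4684*w^2 - 16440*sqrt(2)*w + 20448*w + 12096*sqrt(2) + 19440)/(w^8 - 18*sqrt(2)*w^7 + 4*w^7 - 72*sqrt(2)*w^6 + 210*w^6 - 384*sqrt(2)*w^5 + 824*w^5 - 1248*sqrt(2)*w^4 - 204*w^4 - 4112*w^3 + 600*sqrt(2)*w^3 - 584*w^2 + 7392*sqrt(2)*w^2 + 7392*sqrt(2)*w + 14112*w + 14112)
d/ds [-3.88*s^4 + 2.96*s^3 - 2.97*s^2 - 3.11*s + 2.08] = -15.52*s^3 + 8.88*s^2 - 5.94*s - 3.11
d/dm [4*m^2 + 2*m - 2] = 8*m + 2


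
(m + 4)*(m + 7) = m^2 + 11*m + 28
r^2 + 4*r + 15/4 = (r + 3/2)*(r + 5/2)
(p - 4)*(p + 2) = p^2 - 2*p - 8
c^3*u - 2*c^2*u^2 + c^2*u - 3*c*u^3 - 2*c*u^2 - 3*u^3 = (c - 3*u)*(c + u)*(c*u + u)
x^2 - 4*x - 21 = (x - 7)*(x + 3)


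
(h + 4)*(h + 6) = h^2 + 10*h + 24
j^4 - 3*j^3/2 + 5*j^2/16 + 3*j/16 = j*(j - 1)*(j - 3/4)*(j + 1/4)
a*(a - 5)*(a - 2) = a^3 - 7*a^2 + 10*a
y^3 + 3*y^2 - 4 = (y - 1)*(y + 2)^2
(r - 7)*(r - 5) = r^2 - 12*r + 35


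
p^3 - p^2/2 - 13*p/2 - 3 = (p - 3)*(p + 1/2)*(p + 2)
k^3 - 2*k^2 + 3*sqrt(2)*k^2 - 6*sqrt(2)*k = k*(k - 2)*(k + 3*sqrt(2))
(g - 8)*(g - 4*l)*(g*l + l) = g^3*l - 4*g^2*l^2 - 7*g^2*l + 28*g*l^2 - 8*g*l + 32*l^2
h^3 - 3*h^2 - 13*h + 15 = (h - 5)*(h - 1)*(h + 3)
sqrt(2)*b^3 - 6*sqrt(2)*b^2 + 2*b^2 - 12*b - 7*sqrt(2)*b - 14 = (b - 7)*(b + sqrt(2))*(sqrt(2)*b + sqrt(2))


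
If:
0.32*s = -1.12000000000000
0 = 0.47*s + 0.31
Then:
No Solution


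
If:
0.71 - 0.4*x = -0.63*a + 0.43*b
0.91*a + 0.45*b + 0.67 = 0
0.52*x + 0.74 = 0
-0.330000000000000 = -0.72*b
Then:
No Solution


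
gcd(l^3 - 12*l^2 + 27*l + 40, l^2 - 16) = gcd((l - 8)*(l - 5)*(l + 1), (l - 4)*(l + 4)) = 1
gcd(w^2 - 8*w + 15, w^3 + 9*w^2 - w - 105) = w - 3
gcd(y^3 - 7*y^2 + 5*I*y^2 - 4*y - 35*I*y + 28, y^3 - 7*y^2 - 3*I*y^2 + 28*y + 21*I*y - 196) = y^2 + y*(-7 + 4*I) - 28*I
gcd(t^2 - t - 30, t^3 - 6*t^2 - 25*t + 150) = t^2 - t - 30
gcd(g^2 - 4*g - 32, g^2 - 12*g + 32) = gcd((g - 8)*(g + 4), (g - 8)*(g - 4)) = g - 8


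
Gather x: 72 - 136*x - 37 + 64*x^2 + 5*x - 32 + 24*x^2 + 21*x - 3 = 88*x^2 - 110*x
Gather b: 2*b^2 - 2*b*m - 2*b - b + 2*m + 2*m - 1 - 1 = 2*b^2 + b*(-2*m - 3) + 4*m - 2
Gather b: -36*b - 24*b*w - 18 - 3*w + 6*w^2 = b*(-24*w - 36) + 6*w^2 - 3*w - 18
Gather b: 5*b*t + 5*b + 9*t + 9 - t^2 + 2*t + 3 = b*(5*t + 5) - t^2 + 11*t + 12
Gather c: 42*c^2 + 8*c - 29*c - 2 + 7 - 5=42*c^2 - 21*c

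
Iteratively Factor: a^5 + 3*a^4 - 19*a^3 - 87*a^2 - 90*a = (a)*(a^4 + 3*a^3 - 19*a^2 - 87*a - 90) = a*(a + 3)*(a^3 - 19*a - 30) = a*(a - 5)*(a + 3)*(a^2 + 5*a + 6) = a*(a - 5)*(a + 3)^2*(a + 2)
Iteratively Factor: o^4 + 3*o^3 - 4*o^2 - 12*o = (o)*(o^3 + 3*o^2 - 4*o - 12) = o*(o + 3)*(o^2 - 4) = o*(o + 2)*(o + 3)*(o - 2)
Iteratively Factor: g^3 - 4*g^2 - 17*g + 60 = (g - 5)*(g^2 + g - 12) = (g - 5)*(g + 4)*(g - 3)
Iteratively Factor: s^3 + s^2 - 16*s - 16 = (s + 1)*(s^2 - 16) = (s + 1)*(s + 4)*(s - 4)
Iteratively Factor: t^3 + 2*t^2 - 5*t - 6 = (t - 2)*(t^2 + 4*t + 3) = (t - 2)*(t + 1)*(t + 3)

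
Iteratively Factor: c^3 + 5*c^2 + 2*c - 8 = (c + 4)*(c^2 + c - 2) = (c + 2)*(c + 4)*(c - 1)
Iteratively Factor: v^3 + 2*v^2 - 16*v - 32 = (v + 4)*(v^2 - 2*v - 8) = (v - 4)*(v + 4)*(v + 2)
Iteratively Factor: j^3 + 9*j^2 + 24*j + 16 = (j + 4)*(j^2 + 5*j + 4) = (j + 4)^2*(j + 1)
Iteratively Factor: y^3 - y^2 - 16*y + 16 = (y - 4)*(y^2 + 3*y - 4) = (y - 4)*(y + 4)*(y - 1)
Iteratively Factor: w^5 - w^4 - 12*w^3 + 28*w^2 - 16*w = (w - 2)*(w^4 + w^3 - 10*w^2 + 8*w) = w*(w - 2)*(w^3 + w^2 - 10*w + 8) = w*(w - 2)^2*(w^2 + 3*w - 4) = w*(w - 2)^2*(w - 1)*(w + 4)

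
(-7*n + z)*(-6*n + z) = 42*n^2 - 13*n*z + z^2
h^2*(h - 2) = h^3 - 2*h^2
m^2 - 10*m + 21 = (m - 7)*(m - 3)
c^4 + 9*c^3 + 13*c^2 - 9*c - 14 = (c - 1)*(c + 1)*(c + 2)*(c + 7)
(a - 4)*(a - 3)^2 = a^3 - 10*a^2 + 33*a - 36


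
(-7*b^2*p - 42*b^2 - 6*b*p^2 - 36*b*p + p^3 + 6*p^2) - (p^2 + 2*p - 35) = -7*b^2*p - 42*b^2 - 6*b*p^2 - 36*b*p + p^3 + 5*p^2 - 2*p + 35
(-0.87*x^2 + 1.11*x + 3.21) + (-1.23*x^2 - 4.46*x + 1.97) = -2.1*x^2 - 3.35*x + 5.18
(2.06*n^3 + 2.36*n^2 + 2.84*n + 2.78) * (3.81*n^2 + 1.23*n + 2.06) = 7.8486*n^5 + 11.5254*n^4 + 17.9668*n^3 + 18.9466*n^2 + 9.2698*n + 5.7268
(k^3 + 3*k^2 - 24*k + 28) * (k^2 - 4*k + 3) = k^5 - k^4 - 33*k^3 + 133*k^2 - 184*k + 84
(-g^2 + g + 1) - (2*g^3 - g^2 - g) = -2*g^3 + 2*g + 1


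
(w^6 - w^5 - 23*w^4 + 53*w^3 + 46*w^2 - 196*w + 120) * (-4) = -4*w^6 + 4*w^5 + 92*w^4 - 212*w^3 - 184*w^2 + 784*w - 480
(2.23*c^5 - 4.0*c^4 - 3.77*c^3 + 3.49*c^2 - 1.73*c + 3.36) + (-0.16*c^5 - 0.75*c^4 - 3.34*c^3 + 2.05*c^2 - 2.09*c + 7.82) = 2.07*c^5 - 4.75*c^4 - 7.11*c^3 + 5.54*c^2 - 3.82*c + 11.18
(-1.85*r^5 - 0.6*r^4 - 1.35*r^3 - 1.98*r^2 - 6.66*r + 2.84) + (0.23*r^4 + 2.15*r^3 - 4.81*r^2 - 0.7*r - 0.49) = -1.85*r^5 - 0.37*r^4 + 0.8*r^3 - 6.79*r^2 - 7.36*r + 2.35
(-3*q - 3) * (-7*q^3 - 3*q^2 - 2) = 21*q^4 + 30*q^3 + 9*q^2 + 6*q + 6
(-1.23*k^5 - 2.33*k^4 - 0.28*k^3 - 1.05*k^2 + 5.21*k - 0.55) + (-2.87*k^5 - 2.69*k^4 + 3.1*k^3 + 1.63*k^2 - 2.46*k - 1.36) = -4.1*k^5 - 5.02*k^4 + 2.82*k^3 + 0.58*k^2 + 2.75*k - 1.91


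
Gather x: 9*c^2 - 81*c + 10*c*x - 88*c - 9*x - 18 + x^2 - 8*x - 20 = 9*c^2 - 169*c + x^2 + x*(10*c - 17) - 38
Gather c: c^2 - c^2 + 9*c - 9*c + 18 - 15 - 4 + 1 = 0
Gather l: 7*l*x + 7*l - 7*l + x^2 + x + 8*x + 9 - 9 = 7*l*x + x^2 + 9*x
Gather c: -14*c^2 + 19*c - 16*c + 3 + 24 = -14*c^2 + 3*c + 27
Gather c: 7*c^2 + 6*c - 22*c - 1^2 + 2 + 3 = 7*c^2 - 16*c + 4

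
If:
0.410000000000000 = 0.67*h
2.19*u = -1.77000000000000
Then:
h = 0.61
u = -0.81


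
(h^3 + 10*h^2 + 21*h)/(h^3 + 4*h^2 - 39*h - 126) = h/(h - 6)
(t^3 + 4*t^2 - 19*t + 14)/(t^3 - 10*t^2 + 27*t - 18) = (t^2 + 5*t - 14)/(t^2 - 9*t + 18)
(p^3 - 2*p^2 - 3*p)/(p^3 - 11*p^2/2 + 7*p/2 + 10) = 2*p*(p - 3)/(2*p^2 - 13*p + 20)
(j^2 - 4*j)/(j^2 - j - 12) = j/(j + 3)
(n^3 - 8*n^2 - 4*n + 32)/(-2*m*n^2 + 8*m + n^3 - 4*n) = (8 - n)/(2*m - n)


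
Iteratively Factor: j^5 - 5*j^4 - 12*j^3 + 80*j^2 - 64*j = (j - 1)*(j^4 - 4*j^3 - 16*j^2 + 64*j) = (j - 4)*(j - 1)*(j^3 - 16*j) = j*(j - 4)*(j - 1)*(j^2 - 16) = j*(j - 4)^2*(j - 1)*(j + 4)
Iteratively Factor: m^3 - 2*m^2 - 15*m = (m + 3)*(m^2 - 5*m) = m*(m + 3)*(m - 5)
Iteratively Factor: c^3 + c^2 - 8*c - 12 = (c - 3)*(c^2 + 4*c + 4) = (c - 3)*(c + 2)*(c + 2)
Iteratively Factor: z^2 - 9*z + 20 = (z - 4)*(z - 5)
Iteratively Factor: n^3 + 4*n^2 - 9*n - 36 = (n + 4)*(n^2 - 9) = (n + 3)*(n + 4)*(n - 3)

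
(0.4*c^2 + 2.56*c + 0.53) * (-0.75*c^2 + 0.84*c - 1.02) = -0.3*c^4 - 1.584*c^3 + 1.3449*c^2 - 2.166*c - 0.5406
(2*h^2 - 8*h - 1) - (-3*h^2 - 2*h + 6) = 5*h^2 - 6*h - 7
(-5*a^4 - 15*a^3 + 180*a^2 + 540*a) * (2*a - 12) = -10*a^5 + 30*a^4 + 540*a^3 - 1080*a^2 - 6480*a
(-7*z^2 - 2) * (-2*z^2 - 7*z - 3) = 14*z^4 + 49*z^3 + 25*z^2 + 14*z + 6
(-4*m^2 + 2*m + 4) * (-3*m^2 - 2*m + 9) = 12*m^4 + 2*m^3 - 52*m^2 + 10*m + 36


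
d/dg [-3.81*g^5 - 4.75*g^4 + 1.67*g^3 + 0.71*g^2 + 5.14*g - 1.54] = -19.05*g^4 - 19.0*g^3 + 5.01*g^2 + 1.42*g + 5.14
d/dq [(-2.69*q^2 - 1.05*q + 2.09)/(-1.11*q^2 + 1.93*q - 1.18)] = (-6.3572*q^2 + 10.9882*q - 2.7947)/(1.2321*q^4 - 4.2846*q^3 + 6.3445*q^2 - 4.5548*q + 1.3924)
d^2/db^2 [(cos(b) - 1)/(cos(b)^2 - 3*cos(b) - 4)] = (9*sin(b)^4*cos(b) - sin(b)^4 + 33*sin(b)^2 + 35*cos(b)/4 + 39*cos(3*b)/4 - cos(5*b)/2 + 18)/(sin(b)^2 + 3*cos(b) + 3)^3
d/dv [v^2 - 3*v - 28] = 2*v - 3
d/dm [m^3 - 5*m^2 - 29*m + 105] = 3*m^2 - 10*m - 29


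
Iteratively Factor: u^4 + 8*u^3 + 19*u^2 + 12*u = (u + 1)*(u^3 + 7*u^2 + 12*u) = (u + 1)*(u + 3)*(u^2 + 4*u) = u*(u + 1)*(u + 3)*(u + 4)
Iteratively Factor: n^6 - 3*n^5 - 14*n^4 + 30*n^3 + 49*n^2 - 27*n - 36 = (n + 1)*(n^5 - 4*n^4 - 10*n^3 + 40*n^2 + 9*n - 36) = (n + 1)*(n + 3)*(n^4 - 7*n^3 + 11*n^2 + 7*n - 12) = (n - 1)*(n + 1)*(n + 3)*(n^3 - 6*n^2 + 5*n + 12) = (n - 4)*(n - 1)*(n + 1)*(n + 3)*(n^2 - 2*n - 3) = (n - 4)*(n - 3)*(n - 1)*(n + 1)*(n + 3)*(n + 1)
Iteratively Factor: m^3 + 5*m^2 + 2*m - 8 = (m + 4)*(m^2 + m - 2) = (m - 1)*(m + 4)*(m + 2)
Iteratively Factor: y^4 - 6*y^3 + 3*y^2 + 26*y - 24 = (y - 1)*(y^3 - 5*y^2 - 2*y + 24) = (y - 1)*(y + 2)*(y^2 - 7*y + 12) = (y - 4)*(y - 1)*(y + 2)*(y - 3)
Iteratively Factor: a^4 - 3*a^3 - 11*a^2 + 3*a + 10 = (a + 2)*(a^3 - 5*a^2 - a + 5) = (a + 1)*(a + 2)*(a^2 - 6*a + 5) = (a - 1)*(a + 1)*(a + 2)*(a - 5)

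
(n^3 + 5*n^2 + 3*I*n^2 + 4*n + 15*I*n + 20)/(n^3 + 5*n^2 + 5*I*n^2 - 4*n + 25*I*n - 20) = (n - I)/(n + I)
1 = 1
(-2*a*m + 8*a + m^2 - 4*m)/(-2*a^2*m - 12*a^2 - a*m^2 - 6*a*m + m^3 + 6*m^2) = (m - 4)/(a*m + 6*a + m^2 + 6*m)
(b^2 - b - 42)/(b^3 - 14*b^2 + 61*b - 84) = (b + 6)/(b^2 - 7*b + 12)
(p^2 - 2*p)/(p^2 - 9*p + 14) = p/(p - 7)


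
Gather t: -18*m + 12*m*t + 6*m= 12*m*t - 12*m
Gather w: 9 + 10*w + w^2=w^2 + 10*w + 9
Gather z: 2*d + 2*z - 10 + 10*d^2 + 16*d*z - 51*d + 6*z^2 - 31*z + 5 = 10*d^2 - 49*d + 6*z^2 + z*(16*d - 29) - 5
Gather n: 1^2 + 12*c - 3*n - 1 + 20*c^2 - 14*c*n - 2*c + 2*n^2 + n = 20*c^2 + 10*c + 2*n^2 + n*(-14*c - 2)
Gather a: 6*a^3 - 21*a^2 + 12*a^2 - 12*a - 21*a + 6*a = 6*a^3 - 9*a^2 - 27*a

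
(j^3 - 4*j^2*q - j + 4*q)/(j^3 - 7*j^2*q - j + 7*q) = (-j + 4*q)/(-j + 7*q)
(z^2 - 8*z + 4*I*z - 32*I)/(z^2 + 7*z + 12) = (z^2 + 4*z*(-2 + I) - 32*I)/(z^2 + 7*z + 12)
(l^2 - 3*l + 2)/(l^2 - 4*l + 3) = (l - 2)/(l - 3)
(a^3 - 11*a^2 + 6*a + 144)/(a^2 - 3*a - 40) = (a^2 - 3*a - 18)/(a + 5)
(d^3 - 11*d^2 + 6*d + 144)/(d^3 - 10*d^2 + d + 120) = (d - 6)/(d - 5)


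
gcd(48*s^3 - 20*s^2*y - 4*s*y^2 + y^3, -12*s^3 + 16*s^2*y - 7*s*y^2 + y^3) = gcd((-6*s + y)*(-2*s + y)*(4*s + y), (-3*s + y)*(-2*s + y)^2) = -2*s + y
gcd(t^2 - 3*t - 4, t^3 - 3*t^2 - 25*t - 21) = t + 1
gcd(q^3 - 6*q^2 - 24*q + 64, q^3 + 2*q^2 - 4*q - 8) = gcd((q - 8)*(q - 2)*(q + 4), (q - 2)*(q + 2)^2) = q - 2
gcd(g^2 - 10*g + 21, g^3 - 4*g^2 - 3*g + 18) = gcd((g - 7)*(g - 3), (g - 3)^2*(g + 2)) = g - 3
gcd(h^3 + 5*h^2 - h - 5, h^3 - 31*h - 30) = h^2 + 6*h + 5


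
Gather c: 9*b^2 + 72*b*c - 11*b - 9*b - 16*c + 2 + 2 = 9*b^2 - 20*b + c*(72*b - 16) + 4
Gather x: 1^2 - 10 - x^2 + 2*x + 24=-x^2 + 2*x + 15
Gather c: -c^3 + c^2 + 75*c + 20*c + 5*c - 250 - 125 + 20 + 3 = -c^3 + c^2 + 100*c - 352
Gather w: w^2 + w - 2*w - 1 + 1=w^2 - w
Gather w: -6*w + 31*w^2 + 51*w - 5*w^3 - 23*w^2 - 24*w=-5*w^3 + 8*w^2 + 21*w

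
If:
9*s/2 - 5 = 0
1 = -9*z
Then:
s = 10/9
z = -1/9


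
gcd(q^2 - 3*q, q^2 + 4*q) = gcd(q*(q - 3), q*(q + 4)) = q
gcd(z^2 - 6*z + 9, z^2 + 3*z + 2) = 1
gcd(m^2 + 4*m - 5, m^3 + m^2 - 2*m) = m - 1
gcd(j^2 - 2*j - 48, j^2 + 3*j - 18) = j + 6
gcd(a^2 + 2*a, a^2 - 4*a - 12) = a + 2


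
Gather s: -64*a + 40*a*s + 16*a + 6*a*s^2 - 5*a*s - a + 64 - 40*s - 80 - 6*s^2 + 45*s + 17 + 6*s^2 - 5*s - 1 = 6*a*s^2 + 35*a*s - 49*a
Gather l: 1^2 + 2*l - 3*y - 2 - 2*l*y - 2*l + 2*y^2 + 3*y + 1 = -2*l*y + 2*y^2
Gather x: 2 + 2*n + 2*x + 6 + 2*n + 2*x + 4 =4*n + 4*x + 12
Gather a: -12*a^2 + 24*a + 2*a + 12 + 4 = -12*a^2 + 26*a + 16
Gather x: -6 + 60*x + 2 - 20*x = 40*x - 4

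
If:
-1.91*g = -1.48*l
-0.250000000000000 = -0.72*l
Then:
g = 0.27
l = 0.35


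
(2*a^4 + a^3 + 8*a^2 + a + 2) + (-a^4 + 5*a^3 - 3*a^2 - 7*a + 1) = a^4 + 6*a^3 + 5*a^2 - 6*a + 3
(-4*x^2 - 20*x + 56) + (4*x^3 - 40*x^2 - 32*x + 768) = 4*x^3 - 44*x^2 - 52*x + 824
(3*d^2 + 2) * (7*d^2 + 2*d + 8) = 21*d^4 + 6*d^3 + 38*d^2 + 4*d + 16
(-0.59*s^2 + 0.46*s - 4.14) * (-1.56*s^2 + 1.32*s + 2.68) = 0.9204*s^4 - 1.4964*s^3 + 5.4844*s^2 - 4.232*s - 11.0952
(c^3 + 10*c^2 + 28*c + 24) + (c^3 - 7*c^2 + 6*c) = 2*c^3 + 3*c^2 + 34*c + 24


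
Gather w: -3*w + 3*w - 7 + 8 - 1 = 0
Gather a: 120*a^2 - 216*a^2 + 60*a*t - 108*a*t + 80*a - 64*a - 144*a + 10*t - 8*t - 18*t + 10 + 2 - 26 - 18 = -96*a^2 + a*(-48*t - 128) - 16*t - 32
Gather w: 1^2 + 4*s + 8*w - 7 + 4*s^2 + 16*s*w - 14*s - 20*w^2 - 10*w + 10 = 4*s^2 - 10*s - 20*w^2 + w*(16*s - 2) + 4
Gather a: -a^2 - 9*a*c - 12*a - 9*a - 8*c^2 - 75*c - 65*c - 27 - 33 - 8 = -a^2 + a*(-9*c - 21) - 8*c^2 - 140*c - 68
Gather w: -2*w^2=-2*w^2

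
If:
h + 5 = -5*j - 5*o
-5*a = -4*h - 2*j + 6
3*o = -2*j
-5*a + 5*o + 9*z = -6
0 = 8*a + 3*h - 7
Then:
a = -82/187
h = 655/187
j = -954/187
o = 636/187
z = -4712/1683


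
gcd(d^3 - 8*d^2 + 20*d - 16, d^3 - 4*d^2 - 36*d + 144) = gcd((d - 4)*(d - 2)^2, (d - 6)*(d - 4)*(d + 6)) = d - 4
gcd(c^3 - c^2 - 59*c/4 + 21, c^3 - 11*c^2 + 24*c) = 1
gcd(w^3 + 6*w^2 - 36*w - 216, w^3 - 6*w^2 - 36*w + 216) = w^2 - 36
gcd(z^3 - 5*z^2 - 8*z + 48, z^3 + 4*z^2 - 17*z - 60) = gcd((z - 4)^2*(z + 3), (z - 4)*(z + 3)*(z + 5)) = z^2 - z - 12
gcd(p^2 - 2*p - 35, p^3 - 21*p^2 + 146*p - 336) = p - 7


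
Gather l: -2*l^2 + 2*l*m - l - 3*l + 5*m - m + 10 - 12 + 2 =-2*l^2 + l*(2*m - 4) + 4*m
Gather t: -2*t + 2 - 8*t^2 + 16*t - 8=-8*t^2 + 14*t - 6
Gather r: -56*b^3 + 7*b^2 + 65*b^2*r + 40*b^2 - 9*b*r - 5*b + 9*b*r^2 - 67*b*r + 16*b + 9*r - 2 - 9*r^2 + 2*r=-56*b^3 + 47*b^2 + 11*b + r^2*(9*b - 9) + r*(65*b^2 - 76*b + 11) - 2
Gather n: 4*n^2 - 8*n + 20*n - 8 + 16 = 4*n^2 + 12*n + 8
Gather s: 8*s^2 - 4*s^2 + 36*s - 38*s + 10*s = 4*s^2 + 8*s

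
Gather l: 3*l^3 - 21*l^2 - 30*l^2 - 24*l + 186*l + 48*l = 3*l^3 - 51*l^2 + 210*l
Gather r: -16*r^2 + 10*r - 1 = -16*r^2 + 10*r - 1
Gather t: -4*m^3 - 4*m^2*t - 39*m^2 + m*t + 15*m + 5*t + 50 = -4*m^3 - 39*m^2 + 15*m + t*(-4*m^2 + m + 5) + 50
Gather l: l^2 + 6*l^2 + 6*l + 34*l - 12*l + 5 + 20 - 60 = 7*l^2 + 28*l - 35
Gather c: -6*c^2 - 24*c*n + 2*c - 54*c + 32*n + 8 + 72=-6*c^2 + c*(-24*n - 52) + 32*n + 80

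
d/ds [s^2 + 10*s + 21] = 2*s + 10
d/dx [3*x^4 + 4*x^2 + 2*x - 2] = 12*x^3 + 8*x + 2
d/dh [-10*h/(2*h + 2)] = -5/(h + 1)^2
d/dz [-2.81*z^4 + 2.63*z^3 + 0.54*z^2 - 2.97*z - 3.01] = -11.24*z^3 + 7.89*z^2 + 1.08*z - 2.97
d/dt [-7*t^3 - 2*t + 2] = -21*t^2 - 2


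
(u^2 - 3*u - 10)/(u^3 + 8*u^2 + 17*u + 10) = (u - 5)/(u^2 + 6*u + 5)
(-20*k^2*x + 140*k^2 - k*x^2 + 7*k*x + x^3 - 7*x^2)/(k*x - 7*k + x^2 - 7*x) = (-20*k^2 - k*x + x^2)/(k + x)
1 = 1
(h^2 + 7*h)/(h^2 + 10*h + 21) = h/(h + 3)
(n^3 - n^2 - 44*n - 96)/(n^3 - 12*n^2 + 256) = (n + 3)/(n - 8)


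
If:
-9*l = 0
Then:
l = 0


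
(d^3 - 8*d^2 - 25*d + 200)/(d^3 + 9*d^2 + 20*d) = (d^2 - 13*d + 40)/(d*(d + 4))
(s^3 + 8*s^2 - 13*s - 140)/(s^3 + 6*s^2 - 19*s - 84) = (s + 5)/(s + 3)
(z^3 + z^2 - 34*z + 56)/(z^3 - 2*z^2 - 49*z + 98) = (z - 4)/(z - 7)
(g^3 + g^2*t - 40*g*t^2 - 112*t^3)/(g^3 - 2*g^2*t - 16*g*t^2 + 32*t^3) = (g^2 - 3*g*t - 28*t^2)/(g^2 - 6*g*t + 8*t^2)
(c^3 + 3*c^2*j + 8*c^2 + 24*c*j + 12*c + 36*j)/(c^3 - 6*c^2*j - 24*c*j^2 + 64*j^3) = (c^3 + 3*c^2*j + 8*c^2 + 24*c*j + 12*c + 36*j)/(c^3 - 6*c^2*j - 24*c*j^2 + 64*j^3)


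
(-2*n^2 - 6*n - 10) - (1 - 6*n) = -2*n^2 - 11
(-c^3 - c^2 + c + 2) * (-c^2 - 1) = c^5 + c^4 - c^2 - c - 2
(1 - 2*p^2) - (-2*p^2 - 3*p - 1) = 3*p + 2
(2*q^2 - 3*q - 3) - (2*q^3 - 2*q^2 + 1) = -2*q^3 + 4*q^2 - 3*q - 4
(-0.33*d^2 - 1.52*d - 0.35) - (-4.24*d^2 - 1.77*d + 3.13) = 3.91*d^2 + 0.25*d - 3.48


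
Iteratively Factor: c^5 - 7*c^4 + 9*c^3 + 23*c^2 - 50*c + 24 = (c - 4)*(c^4 - 3*c^3 - 3*c^2 + 11*c - 6) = (c - 4)*(c - 3)*(c^3 - 3*c + 2) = (c - 4)*(c - 3)*(c - 1)*(c^2 + c - 2) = (c - 4)*(c - 3)*(c - 1)*(c + 2)*(c - 1)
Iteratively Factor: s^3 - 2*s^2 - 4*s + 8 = (s - 2)*(s^2 - 4) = (s - 2)^2*(s + 2)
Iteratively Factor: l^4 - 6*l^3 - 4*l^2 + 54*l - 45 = (l - 1)*(l^3 - 5*l^2 - 9*l + 45) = (l - 5)*(l - 1)*(l^2 - 9) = (l - 5)*(l - 1)*(l + 3)*(l - 3)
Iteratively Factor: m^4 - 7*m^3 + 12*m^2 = (m)*(m^3 - 7*m^2 + 12*m) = m*(m - 4)*(m^2 - 3*m) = m^2*(m - 4)*(m - 3)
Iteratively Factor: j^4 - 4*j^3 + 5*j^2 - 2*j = (j - 2)*(j^3 - 2*j^2 + j) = j*(j - 2)*(j^2 - 2*j + 1) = j*(j - 2)*(j - 1)*(j - 1)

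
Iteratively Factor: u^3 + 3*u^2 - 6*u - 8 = (u + 1)*(u^2 + 2*u - 8) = (u - 2)*(u + 1)*(u + 4)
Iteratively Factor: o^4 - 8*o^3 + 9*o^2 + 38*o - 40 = (o - 4)*(o^3 - 4*o^2 - 7*o + 10) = (o - 4)*(o + 2)*(o^2 - 6*o + 5) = (o - 5)*(o - 4)*(o + 2)*(o - 1)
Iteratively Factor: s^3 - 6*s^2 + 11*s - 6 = (s - 2)*(s^2 - 4*s + 3) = (s - 3)*(s - 2)*(s - 1)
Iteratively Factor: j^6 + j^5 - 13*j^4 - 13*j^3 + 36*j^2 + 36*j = (j + 2)*(j^5 - j^4 - 11*j^3 + 9*j^2 + 18*j) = (j + 2)*(j + 3)*(j^4 - 4*j^3 + j^2 + 6*j) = (j - 2)*(j + 2)*(j + 3)*(j^3 - 2*j^2 - 3*j) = (j - 3)*(j - 2)*(j + 2)*(j + 3)*(j^2 + j) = (j - 3)*(j - 2)*(j + 1)*(j + 2)*(j + 3)*(j)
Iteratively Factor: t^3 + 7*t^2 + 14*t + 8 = (t + 1)*(t^2 + 6*t + 8) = (t + 1)*(t + 4)*(t + 2)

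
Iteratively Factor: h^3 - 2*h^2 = (h)*(h^2 - 2*h) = h*(h - 2)*(h)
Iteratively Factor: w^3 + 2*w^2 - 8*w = (w - 2)*(w^2 + 4*w) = (w - 2)*(w + 4)*(w)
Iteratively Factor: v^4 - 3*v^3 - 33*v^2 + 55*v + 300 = (v - 5)*(v^3 + 2*v^2 - 23*v - 60) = (v - 5)*(v + 3)*(v^2 - v - 20) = (v - 5)^2*(v + 3)*(v + 4)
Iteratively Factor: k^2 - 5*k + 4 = (k - 4)*(k - 1)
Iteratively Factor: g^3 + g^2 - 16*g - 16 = (g - 4)*(g^2 + 5*g + 4) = (g - 4)*(g + 1)*(g + 4)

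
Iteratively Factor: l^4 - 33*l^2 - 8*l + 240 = (l - 5)*(l^3 + 5*l^2 - 8*l - 48) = (l - 5)*(l + 4)*(l^2 + l - 12) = (l - 5)*(l + 4)^2*(l - 3)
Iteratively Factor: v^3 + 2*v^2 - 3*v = (v - 1)*(v^2 + 3*v) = (v - 1)*(v + 3)*(v)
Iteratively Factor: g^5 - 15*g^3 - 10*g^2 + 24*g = (g - 4)*(g^4 + 4*g^3 + g^2 - 6*g) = (g - 4)*(g + 3)*(g^3 + g^2 - 2*g) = (g - 4)*(g + 2)*(g + 3)*(g^2 - g) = (g - 4)*(g - 1)*(g + 2)*(g + 3)*(g)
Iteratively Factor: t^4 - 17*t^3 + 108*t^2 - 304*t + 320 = (t - 4)*(t^3 - 13*t^2 + 56*t - 80) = (t - 4)^2*(t^2 - 9*t + 20) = (t - 4)^3*(t - 5)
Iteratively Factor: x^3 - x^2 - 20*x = (x + 4)*(x^2 - 5*x) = (x - 5)*(x + 4)*(x)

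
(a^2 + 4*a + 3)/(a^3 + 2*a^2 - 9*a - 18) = (a + 1)/(a^2 - a - 6)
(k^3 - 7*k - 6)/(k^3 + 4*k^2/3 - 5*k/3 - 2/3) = 3*(k^2 - 2*k - 3)/(3*k^2 - 2*k - 1)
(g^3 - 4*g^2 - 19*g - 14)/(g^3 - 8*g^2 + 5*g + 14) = (g + 2)/(g - 2)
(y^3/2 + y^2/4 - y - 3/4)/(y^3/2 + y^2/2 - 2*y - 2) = (2*y^2 - y - 3)/(2*(y^2 - 4))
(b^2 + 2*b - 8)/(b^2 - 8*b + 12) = (b + 4)/(b - 6)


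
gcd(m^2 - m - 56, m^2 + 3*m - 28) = m + 7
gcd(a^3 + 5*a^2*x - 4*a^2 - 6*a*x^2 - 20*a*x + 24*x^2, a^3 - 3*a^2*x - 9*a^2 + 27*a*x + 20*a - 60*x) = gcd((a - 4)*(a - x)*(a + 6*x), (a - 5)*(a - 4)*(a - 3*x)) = a - 4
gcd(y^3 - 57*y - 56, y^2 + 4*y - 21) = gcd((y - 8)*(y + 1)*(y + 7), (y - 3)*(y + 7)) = y + 7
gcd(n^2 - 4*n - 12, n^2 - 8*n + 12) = n - 6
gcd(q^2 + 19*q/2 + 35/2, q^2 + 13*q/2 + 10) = q + 5/2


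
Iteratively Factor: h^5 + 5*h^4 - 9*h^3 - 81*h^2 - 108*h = (h + 3)*(h^4 + 2*h^3 - 15*h^2 - 36*h) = (h + 3)^2*(h^3 - h^2 - 12*h) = (h - 4)*(h + 3)^2*(h^2 + 3*h) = h*(h - 4)*(h + 3)^2*(h + 3)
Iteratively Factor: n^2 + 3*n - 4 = (n - 1)*(n + 4)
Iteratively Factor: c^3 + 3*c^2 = (c)*(c^2 + 3*c) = c*(c + 3)*(c)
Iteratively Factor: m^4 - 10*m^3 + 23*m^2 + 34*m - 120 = (m - 4)*(m^3 - 6*m^2 - m + 30) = (m - 5)*(m - 4)*(m^2 - m - 6) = (m - 5)*(m - 4)*(m - 3)*(m + 2)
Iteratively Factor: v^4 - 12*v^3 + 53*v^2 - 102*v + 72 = (v - 4)*(v^3 - 8*v^2 + 21*v - 18) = (v - 4)*(v - 2)*(v^2 - 6*v + 9) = (v - 4)*(v - 3)*(v - 2)*(v - 3)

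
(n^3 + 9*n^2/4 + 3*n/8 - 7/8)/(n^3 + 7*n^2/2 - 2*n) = (4*n^2 + 11*n + 7)/(4*n*(n + 4))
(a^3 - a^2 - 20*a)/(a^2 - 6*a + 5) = a*(a + 4)/(a - 1)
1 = 1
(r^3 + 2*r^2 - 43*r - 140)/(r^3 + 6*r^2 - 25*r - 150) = (r^2 - 3*r - 28)/(r^2 + r - 30)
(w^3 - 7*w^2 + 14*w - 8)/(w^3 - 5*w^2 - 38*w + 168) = (w^2 - 3*w + 2)/(w^2 - w - 42)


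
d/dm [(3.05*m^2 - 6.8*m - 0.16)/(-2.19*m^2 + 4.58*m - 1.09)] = (-0.923000000000002*m^2 - 7.3498*m + 8.1448)/(4.7961*m^4 - 20.0604*m^3 + 25.7506*m^2 - 9.9844*m + 1.1881)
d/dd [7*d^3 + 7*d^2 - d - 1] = 21*d^2 + 14*d - 1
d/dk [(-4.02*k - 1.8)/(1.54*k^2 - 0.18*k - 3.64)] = (6.1908*k^2 + 5.544*k + 14.3088)/(2.3716*k^4 - 0.5544*k^3 - 11.1788*k^2 + 1.3104*k + 13.2496)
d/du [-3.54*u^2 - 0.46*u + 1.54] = -7.08*u - 0.46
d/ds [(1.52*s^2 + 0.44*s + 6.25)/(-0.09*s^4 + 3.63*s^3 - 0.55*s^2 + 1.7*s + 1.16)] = (0.2736*s^5 - 5.3988*s^4 - 0.9444*s^3 - 65.2365*s^2 + 10.4014*s - 10.1146)/(0.0081*s^8 - 0.6534*s^7 + 13.2759*s^6 - 4.299*s^5 + 12.4357*s^4 + 6.5516*s^3 + 1.614*s^2 + 3.944*s + 1.3456)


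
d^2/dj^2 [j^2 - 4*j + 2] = 2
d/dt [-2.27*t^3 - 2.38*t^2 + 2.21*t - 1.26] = -6.81*t^2 - 4.76*t + 2.21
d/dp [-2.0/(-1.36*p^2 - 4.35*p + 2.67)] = (-5.44*p - 8.7)/(1.36*p^2 + 4.35*p - 2.67)^2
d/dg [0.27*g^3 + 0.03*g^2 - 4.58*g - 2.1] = 0.81*g^2 + 0.06*g - 4.58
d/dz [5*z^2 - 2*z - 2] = 10*z - 2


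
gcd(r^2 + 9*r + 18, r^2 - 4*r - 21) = r + 3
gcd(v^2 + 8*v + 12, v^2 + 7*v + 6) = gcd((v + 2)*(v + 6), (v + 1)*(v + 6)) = v + 6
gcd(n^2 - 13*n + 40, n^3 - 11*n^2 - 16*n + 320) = n - 8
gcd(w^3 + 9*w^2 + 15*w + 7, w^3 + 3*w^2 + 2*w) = w + 1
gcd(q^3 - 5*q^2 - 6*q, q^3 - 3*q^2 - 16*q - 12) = q^2 - 5*q - 6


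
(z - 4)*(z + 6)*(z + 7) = z^3 + 9*z^2 - 10*z - 168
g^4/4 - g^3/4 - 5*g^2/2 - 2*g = g*(g/4 + 1/2)*(g - 4)*(g + 1)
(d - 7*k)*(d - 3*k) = d^2 - 10*d*k + 21*k^2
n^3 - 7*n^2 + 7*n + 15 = (n - 5)*(n - 3)*(n + 1)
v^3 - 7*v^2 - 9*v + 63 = (v - 7)*(v - 3)*(v + 3)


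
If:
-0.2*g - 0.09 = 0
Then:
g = -0.45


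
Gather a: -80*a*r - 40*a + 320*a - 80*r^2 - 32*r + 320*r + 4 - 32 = a*(280 - 80*r) - 80*r^2 + 288*r - 28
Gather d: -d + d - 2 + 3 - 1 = 0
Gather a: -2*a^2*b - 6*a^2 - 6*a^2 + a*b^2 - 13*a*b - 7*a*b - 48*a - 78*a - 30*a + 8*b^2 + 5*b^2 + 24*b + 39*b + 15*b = a^2*(-2*b - 12) + a*(b^2 - 20*b - 156) + 13*b^2 + 78*b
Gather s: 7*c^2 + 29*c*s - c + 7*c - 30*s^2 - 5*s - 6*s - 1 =7*c^2 + 6*c - 30*s^2 + s*(29*c - 11) - 1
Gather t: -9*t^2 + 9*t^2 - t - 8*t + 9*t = 0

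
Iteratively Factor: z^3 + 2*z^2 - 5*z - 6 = (z + 1)*(z^2 + z - 6) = (z + 1)*(z + 3)*(z - 2)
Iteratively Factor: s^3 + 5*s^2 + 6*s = (s)*(s^2 + 5*s + 6) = s*(s + 3)*(s + 2)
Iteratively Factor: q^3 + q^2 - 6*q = (q)*(q^2 + q - 6) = q*(q - 2)*(q + 3)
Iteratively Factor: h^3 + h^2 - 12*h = (h + 4)*(h^2 - 3*h) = (h - 3)*(h + 4)*(h)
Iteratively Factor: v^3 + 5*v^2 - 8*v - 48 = (v + 4)*(v^2 + v - 12) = (v - 3)*(v + 4)*(v + 4)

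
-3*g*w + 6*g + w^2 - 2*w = (-3*g + w)*(w - 2)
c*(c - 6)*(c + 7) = c^3 + c^2 - 42*c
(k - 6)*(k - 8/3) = k^2 - 26*k/3 + 16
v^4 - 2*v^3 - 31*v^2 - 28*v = v*(v - 7)*(v + 1)*(v + 4)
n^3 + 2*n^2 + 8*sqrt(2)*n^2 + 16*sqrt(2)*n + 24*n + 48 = (n + 2)*(n + 2*sqrt(2))*(n + 6*sqrt(2))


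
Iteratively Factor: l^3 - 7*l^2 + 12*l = (l - 3)*(l^2 - 4*l) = l*(l - 3)*(l - 4)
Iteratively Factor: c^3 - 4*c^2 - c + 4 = (c - 1)*(c^2 - 3*c - 4) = (c - 4)*(c - 1)*(c + 1)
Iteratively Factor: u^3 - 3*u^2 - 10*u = (u)*(u^2 - 3*u - 10) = u*(u + 2)*(u - 5)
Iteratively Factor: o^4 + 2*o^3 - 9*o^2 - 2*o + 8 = (o - 1)*(o^3 + 3*o^2 - 6*o - 8) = (o - 2)*(o - 1)*(o^2 + 5*o + 4) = (o - 2)*(o - 1)*(o + 1)*(o + 4)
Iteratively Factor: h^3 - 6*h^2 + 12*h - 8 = (h - 2)*(h^2 - 4*h + 4) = (h - 2)^2*(h - 2)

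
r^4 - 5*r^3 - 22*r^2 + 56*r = r*(r - 7)*(r - 2)*(r + 4)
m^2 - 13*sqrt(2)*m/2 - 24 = (m - 8*sqrt(2))*(m + 3*sqrt(2)/2)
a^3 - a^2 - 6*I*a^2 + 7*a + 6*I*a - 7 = (a - 1)*(a - 7*I)*(a + I)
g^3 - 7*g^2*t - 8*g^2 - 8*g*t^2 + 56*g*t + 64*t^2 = (g - 8)*(g - 8*t)*(g + t)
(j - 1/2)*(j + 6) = j^2 + 11*j/2 - 3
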